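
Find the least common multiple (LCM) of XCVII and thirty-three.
Convert XCVII (Roman numeral) → 90 + 5 + 1 + 1 = 97 (decimal)
Convert thirty-three (English words) → 33 (decimal)
Compute lcm(97, 33) = 3201
3201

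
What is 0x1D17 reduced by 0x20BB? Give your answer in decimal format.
Convert 0x1D17 (hexadecimal) → 1×4096 + 13×256 + 1×16 + 7 = 7447 (decimal)
Convert 0x20BB (hexadecimal) → 2×4096 + 11×16 + 11 = 8379 (decimal)
Compute 7447 - 8379 = -932
-932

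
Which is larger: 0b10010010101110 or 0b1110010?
Convert 0b10010010101110 (binary) → 8192 + 1024 + 128 + 32 + 8 + 4 + 2 = 9390 (decimal)
Convert 0b1110010 (binary) → 64 + 32 + 16 + 2 = 114 (decimal)
Compare 9390 vs 114: larger = 9390
9390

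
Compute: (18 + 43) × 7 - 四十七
Convert 四十七 (Chinese numeral) → 4×10 + 7 = 47 (decimal)
Expression in decimal: (18 + 43) × 7 - 47
Parentheses first: 18 + 43 = 61
Multiply: 61 × 7 = 427
Subtract: 427 - 47 = 380
380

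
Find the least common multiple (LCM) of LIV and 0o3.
Convert LIV (Roman numeral) → 50 + 4 = 54 (decimal)
Convert 0o3 (octal) → 3 (decimal)
Compute lcm(54, 3) = 54
54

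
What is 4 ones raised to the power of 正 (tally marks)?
Convert 4 ones (place-value notation) → 4 (decimal)
Convert 正 (tally marks) → 5 (decimal)
Compute 4 ^ 5 = 1024
1024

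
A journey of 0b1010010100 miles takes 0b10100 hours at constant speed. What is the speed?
Convert 0b1010010100 (binary) → 512 + 128 + 16 + 4 = 660 (decimal)
Convert 0b10100 (binary) → 16 + 4 = 20 (decimal)
Compute 660 ÷ 20 = 33
33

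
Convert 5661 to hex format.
Convert 5661 (decimal) → 5661 = 1×4096 + 6×256 + 1×16 + 13 → 0x161D (hexadecimal)
0x161D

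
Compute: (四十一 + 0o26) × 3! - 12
Convert 四十一 (Chinese numeral) → 4×10 + 1 = 41 (decimal)
Convert 0o26 (octal) → 2×8 + 6 = 22 (decimal)
Convert 3! (factorial) → 6 (decimal)
Expression in decimal: (41 + 22) × 6 - 12
Parentheses first: 41 + 22 = 63
Multiply: 63 × 6 = 378
Subtract: 378 - 12 = 366
366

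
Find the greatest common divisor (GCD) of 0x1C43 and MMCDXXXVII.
Convert 0x1C43 (hexadecimal) → 1×4096 + 12×256 + 4×16 + 3 = 7235 (decimal)
Convert MMCDXXXVII (Roman numeral) → 1000 + 1000 + 400 + 10 + 10 + 10 + 5 + 1 + 1 = 2437 (decimal)
Compute gcd(7235, 2437) = 1
1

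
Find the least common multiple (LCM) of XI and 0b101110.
Convert XI (Roman numeral) → 10 + 1 = 11 (decimal)
Convert 0b101110 (binary) → 32 + 8 + 4 + 2 = 46 (decimal)
Compute lcm(11, 46) = 506
506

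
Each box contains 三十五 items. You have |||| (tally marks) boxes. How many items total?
Convert 三十五 (Chinese numeral) → 3×10 + 5 = 35 (decimal)
Convert |||| (tally marks) → 4 (decimal)
Compute 35 × 4 = 140
140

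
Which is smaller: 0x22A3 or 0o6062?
Convert 0x22A3 (hexadecimal) → 2×4096 + 2×256 + 10×16 + 3 = 8867 (decimal)
Convert 0o6062 (octal) → 6×512 + 6×8 + 2 = 3122 (decimal)
Compare 8867 vs 3122: smaller = 3122
3122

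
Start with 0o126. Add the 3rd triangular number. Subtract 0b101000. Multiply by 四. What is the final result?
Convert 0o126 (octal) → 1×64 + 2×8 + 6 = 86 (decimal)
Start: 86
Convert the 3rd triangular number (triangular index) → 3×4/2 = 6 (decimal)
86 + 6 = 92
Convert 0b101000 (binary) → 32 + 8 = 40 (decimal)
92 - 40 = 52
Convert 四 (Chinese numeral) → 4 (decimal)
52 × 4 = 208
208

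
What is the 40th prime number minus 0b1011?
The 40th prime number = 173
Convert 0b1011 (binary) → 8 + 2 + 1 = 11 (decimal)
Compute 173 - 11 = 162
162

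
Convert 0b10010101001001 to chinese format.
Convert 0b10010101001001 (binary) → 8192 + 1024 + 256 + 64 + 8 + 1 = 9545 (decimal)
Convert 9545 (decimal) → 9545 = 9×1000 + 5×100 + 4×10 + 5 → 九千五百四十五 (Chinese numeral)
九千五百四十五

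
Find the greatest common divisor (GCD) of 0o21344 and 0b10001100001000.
Convert 0o21344 (octal) → 2×4096 + 1×512 + 3×64 + 4×8 + 4 = 8932 (decimal)
Convert 0b10001100001000 (binary) → 8192 + 512 + 256 + 8 = 8968 (decimal)
Compute gcd(8932, 8968) = 4
4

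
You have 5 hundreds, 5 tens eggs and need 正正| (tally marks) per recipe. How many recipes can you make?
Convert 5 hundreds, 5 tens (place-value notation) → 5×100 + 5×10 = 550 (decimal)
Convert 正正| (tally marks) → 5 + 5 + 1 = 11 (decimal)
Compute 550 ÷ 11 = 50
50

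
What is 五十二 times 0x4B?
Convert 五十二 (Chinese numeral) → 5×10 + 2 = 52 (decimal)
Convert 0x4B (hexadecimal) → 4×16 + 11 = 75 (decimal)
Compute 52 × 75 = 3900
3900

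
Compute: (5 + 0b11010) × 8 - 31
Convert 0b11010 (binary) → 16 + 8 + 2 = 26 (decimal)
Expression in decimal: (5 + 26) × 8 - 31
Parentheses first: 5 + 26 = 31
Multiply: 31 × 8 = 248
Subtract: 248 - 31 = 217
217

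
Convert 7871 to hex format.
Convert 7871 (decimal) → 7871 = 1×4096 + 14×256 + 11×16 + 15 → 0x1EBF (hexadecimal)
0x1EBF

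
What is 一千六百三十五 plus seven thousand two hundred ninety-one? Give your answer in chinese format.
Convert 一千六百三十五 (Chinese numeral) → 1×1000 + 6×100 + 3×10 + 5 = 1635 (decimal)
Convert seven thousand two hundred ninety-one (English words) → 7×1000 + 2×100 + 91 = 7291 (decimal)
Compute 1635 + 7291 = 8926
Convert 8926 (decimal) → 8926 = 8×1000 + 9×100 + 2×10 + 6 → 八千九百二十六 (Chinese numeral)
八千九百二十六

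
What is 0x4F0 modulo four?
Convert 0x4F0 (hexadecimal) → 4×256 + 15×16 = 1264 (decimal)
Convert four (English words) → 4 (decimal)
Compute 1264 mod 4 = 0
0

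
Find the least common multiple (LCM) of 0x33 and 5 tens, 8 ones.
Convert 0x33 (hexadecimal) → 3×16 + 3 = 51 (decimal)
Convert 5 tens, 8 ones (place-value notation) → 5×10 + 8 = 58 (decimal)
Compute lcm(51, 58) = 2958
2958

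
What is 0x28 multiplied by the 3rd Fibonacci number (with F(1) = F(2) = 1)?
Convert 0x28 (hexadecimal) → 2×16 + 8 = 40 (decimal)
Convert the 3rd Fibonacci number (with F(1) = F(2) = 1) (Fibonacci index) → 1, 1, 2 → 2 (decimal)
Compute 40 × 2 = 80
80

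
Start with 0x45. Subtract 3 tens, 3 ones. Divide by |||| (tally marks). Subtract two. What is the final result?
Convert 0x45 (hexadecimal) → 4×16 + 5 = 69 (decimal)
Start: 69
Convert 3 tens, 3 ones (place-value notation) → 3×10 + 3 = 33 (decimal)
69 - 33 = 36
Convert |||| (tally marks) → 4 (decimal)
36 ÷ 4 = 9
Convert two (English words) → 2 (decimal)
9 - 2 = 7
7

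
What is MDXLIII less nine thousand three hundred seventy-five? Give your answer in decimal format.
Convert MDXLIII (Roman numeral) → 1000 + 500 + 40 + 1 + 1 + 1 = 1543 (decimal)
Convert nine thousand three hundred seventy-five (English words) → 9×1000 + 3×100 + 75 = 9375 (decimal)
Compute 1543 - 9375 = -7832
-7832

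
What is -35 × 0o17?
Convert 0o17 (octal) → 1×8 + 7 = 15 (decimal)
Compute -35 × 15 = -525
-525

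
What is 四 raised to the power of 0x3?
Convert 四 (Chinese numeral) → 4 (decimal)
Convert 0x3 (hexadecimal) → 3 (decimal)
Compute 4 ^ 3 = 64
64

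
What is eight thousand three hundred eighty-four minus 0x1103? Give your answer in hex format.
Convert eight thousand three hundred eighty-four (English words) → 8×1000 + 3×100 + 84 = 8384 (decimal)
Convert 0x1103 (hexadecimal) → 1×4096 + 1×256 + 3 = 4355 (decimal)
Compute 8384 - 4355 = 4029
Convert 4029 (decimal) → 4029 = 15×256 + 11×16 + 13 → 0xFBD (hexadecimal)
0xFBD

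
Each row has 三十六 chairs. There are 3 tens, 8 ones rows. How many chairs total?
Convert 三十六 (Chinese numeral) → 3×10 + 6 = 36 (decimal)
Convert 3 tens, 8 ones (place-value notation) → 3×10 + 8 = 38 (decimal)
Compute 36 × 38 = 1368
1368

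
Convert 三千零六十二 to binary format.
Convert 三千零六十二 (Chinese numeral) → 3×1000 + 6×10 + 2 = 3062 (decimal)
Convert 3062 (decimal) → 3062 = 2048 + 512 + 256 + 128 + 64 + 32 + 16 + 4 + 2 → 0b101111110110 (binary)
0b101111110110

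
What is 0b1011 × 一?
Convert 0b1011 (binary) → 8 + 2 + 1 = 11 (decimal)
Convert 一 (Chinese numeral) → 1 (decimal)
Compute 11 × 1 = 11
11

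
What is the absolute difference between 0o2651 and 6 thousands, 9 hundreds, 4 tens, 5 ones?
Convert 0o2651 (octal) → 2×512 + 6×64 + 5×8 + 1 = 1449 (decimal)
Convert 6 thousands, 9 hundreds, 4 tens, 5 ones (place-value notation) → 6×1000 + 9×100 + 4×10 + 5 = 6945 (decimal)
Compute |1449 - 6945| = 5496
5496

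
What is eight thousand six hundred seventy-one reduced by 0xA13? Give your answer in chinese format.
Convert eight thousand six hundred seventy-one (English words) → 8×1000 + 6×100 + 71 = 8671 (decimal)
Convert 0xA13 (hexadecimal) → 10×256 + 1×16 + 3 = 2579 (decimal)
Compute 8671 - 2579 = 6092
Convert 6092 (decimal) → 6092 = 6×1000 + 9×10 + 2 → 六千零九十二 (Chinese numeral)
六千零九十二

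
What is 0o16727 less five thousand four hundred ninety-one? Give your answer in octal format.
Convert 0o16727 (octal) → 1×4096 + 6×512 + 7×64 + 2×8 + 7 = 7639 (decimal)
Convert five thousand four hundred ninety-one (English words) → 5×1000 + 4×100 + 91 = 5491 (decimal)
Compute 7639 - 5491 = 2148
Convert 2148 (decimal) → 2148 = 4×512 + 1×64 + 4×8 + 4 → 0o4144 (octal)
0o4144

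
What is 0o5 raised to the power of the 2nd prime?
Convert 0o5 (octal) → 5 (decimal)
Convert the 2nd prime (prime index) → 3 (decimal)
Compute 5 ^ 3 = 125
125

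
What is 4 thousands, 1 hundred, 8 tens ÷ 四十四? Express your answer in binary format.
Convert 4 thousands, 1 hundred, 8 tens (place-value notation) → 4×1000 + 1×100 + 8×10 = 4180 (decimal)
Convert 四十四 (Chinese numeral) → 4×10 + 4 = 44 (decimal)
Compute 4180 ÷ 44 = 95
Convert 95 (decimal) → 95 = 64 + 16 + 8 + 4 + 2 + 1 → 0b1011111 (binary)
0b1011111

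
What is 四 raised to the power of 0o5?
Convert 四 (Chinese numeral) → 4 (decimal)
Convert 0o5 (octal) → 5 (decimal)
Compute 4 ^ 5 = 1024
1024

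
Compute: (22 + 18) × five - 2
Convert five (English words) → 5 (decimal)
Expression in decimal: (22 + 18) × 5 - 2
Parentheses first: 22 + 18 = 40
Multiply: 40 × 5 = 200
Subtract: 200 - 2 = 198
198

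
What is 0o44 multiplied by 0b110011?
Convert 0o44 (octal) → 4×8 + 4 = 36 (decimal)
Convert 0b110011 (binary) → 32 + 16 + 2 + 1 = 51 (decimal)
Compute 36 × 51 = 1836
1836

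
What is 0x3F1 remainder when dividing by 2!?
Convert 0x3F1 (hexadecimal) → 3×256 + 15×16 + 1 = 1009 (decimal)
Convert 2! (factorial) → 2 (decimal)
Compute 1009 mod 2 = 1
1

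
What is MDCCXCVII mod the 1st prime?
Convert MDCCXCVII (Roman numeral) → 1000 + 500 + 100 + 100 + 90 + 5 + 1 + 1 = 1797 (decimal)
Convert the 1st prime (prime index) → 2 (decimal)
Compute 1797 mod 2 = 1
1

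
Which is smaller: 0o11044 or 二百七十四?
Convert 0o11044 (octal) → 1×4096 + 1×512 + 4×8 + 4 = 4644 (decimal)
Convert 二百七十四 (Chinese numeral) → 2×100 + 7×10 + 4 = 274 (decimal)
Compare 4644 vs 274: smaller = 274
274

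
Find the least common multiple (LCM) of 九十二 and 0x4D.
Convert 九十二 (Chinese numeral) → 9×10 + 2 = 92 (decimal)
Convert 0x4D (hexadecimal) → 4×16 + 13 = 77 (decimal)
Compute lcm(92, 77) = 7084
7084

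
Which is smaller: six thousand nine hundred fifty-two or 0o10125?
Convert six thousand nine hundred fifty-two (English words) → 6×1000 + 9×100 + 52 = 6952 (decimal)
Convert 0o10125 (octal) → 1×4096 + 1×64 + 2×8 + 5 = 4181 (decimal)
Compare 6952 vs 4181: smaller = 4181
4181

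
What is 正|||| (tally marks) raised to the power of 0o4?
Convert 正|||| (tally marks) → 5 + 4 = 9 (decimal)
Convert 0o4 (octal) → 4 (decimal)
Compute 9 ^ 4 = 6561
6561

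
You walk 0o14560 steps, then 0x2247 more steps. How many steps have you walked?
Convert 0o14560 (octal) → 1×4096 + 4×512 + 5×64 + 6×8 = 6512 (decimal)
Convert 0x2247 (hexadecimal) → 2×4096 + 2×256 + 4×16 + 7 = 8775 (decimal)
Compute 6512 + 8775 = 15287
15287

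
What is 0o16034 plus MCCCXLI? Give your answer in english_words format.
Convert 0o16034 (octal) → 1×4096 + 6×512 + 3×8 + 4 = 7196 (decimal)
Convert MCCCXLI (Roman numeral) → 1000 + 100 + 100 + 100 + 40 + 1 = 1341 (decimal)
Compute 7196 + 1341 = 8537
Convert 8537 (decimal) → 8537 = 8×1000 + 5×100 + 37 → eight thousand five hundred thirty-seven (English words)
eight thousand five hundred thirty-seven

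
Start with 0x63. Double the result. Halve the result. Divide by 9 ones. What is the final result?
Convert 0x63 (hexadecimal) → 6×16 + 3 = 99 (decimal)
Start: 99
99 × 2 = 198
198 ÷ 2 = 99
Convert 9 ones (place-value notation) → 9 (decimal)
99 ÷ 9 = 11
11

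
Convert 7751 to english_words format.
Convert 7751 (decimal) → 7751 = 7×1000 + 7×100 + 51 → seven thousand seven hundred fifty-one (English words)
seven thousand seven hundred fifty-one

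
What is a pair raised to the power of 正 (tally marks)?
Convert a pair (colloquial) → 2 (decimal)
Convert 正 (tally marks) → 5 (decimal)
Compute 2 ^ 5 = 32
32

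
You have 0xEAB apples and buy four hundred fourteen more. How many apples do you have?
Convert 0xEAB (hexadecimal) → 14×256 + 10×16 + 11 = 3755 (decimal)
Convert four hundred fourteen (English words) → 4×100 + 14 = 414 (decimal)
Compute 3755 + 414 = 4169
4169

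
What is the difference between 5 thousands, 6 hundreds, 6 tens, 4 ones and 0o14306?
Convert 5 thousands, 6 hundreds, 6 tens, 4 ones (place-value notation) → 5×1000 + 6×100 + 6×10 + 4 = 5664 (decimal)
Convert 0o14306 (octal) → 1×4096 + 4×512 + 3×64 + 6 = 6342 (decimal)
Difference: |5664 - 6342| = 678
678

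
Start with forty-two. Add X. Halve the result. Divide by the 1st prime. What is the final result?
Convert forty-two (English words) → 42 (decimal)
Start: 42
Convert X (Roman numeral) → 10 (decimal)
42 + 10 = 52
52 ÷ 2 = 26
Convert the 1st prime (prime index) → 2 (decimal)
26 ÷ 2 = 13
13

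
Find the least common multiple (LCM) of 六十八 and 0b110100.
Convert 六十八 (Chinese numeral) → 6×10 + 8 = 68 (decimal)
Convert 0b110100 (binary) → 32 + 16 + 4 = 52 (decimal)
Compute lcm(68, 52) = 884
884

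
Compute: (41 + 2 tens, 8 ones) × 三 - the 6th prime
Convert 2 tens, 8 ones (place-value notation) → 2×10 + 8 = 28 (decimal)
Convert 三 (Chinese numeral) → 3 (decimal)
Convert the 6th prime (prime index) → 13 (decimal)
Expression in decimal: (41 + 28) × 3 - 13
Parentheses first: 41 + 28 = 69
Multiply: 69 × 3 = 207
Subtract: 207 - 13 = 194
194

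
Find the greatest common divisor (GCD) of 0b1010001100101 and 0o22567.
Convert 0b1010001100101 (binary) → 4096 + 1024 + 64 + 32 + 4 + 1 = 5221 (decimal)
Convert 0o22567 (octal) → 2×4096 + 2×512 + 5×64 + 6×8 + 7 = 9591 (decimal)
Compute gcd(5221, 9591) = 23
23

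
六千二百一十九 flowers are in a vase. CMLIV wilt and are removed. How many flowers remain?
Convert 六千二百一十九 (Chinese numeral) → 6×1000 + 2×100 + 1×10 + 9 = 6219 (decimal)
Convert CMLIV (Roman numeral) → 900 + 50 + 4 = 954 (decimal)
Compute 6219 - 954 = 5265
5265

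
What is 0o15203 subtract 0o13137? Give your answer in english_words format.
Convert 0o15203 (octal) → 1×4096 + 5×512 + 2×64 + 3 = 6787 (decimal)
Convert 0o13137 (octal) → 1×4096 + 3×512 + 1×64 + 3×8 + 7 = 5727 (decimal)
Compute 6787 - 5727 = 1060
Convert 1060 (decimal) → 1060 = 1×1000 + 60 → one thousand sixty (English words)
one thousand sixty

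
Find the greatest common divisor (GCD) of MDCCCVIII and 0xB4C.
Convert MDCCCVIII (Roman numeral) → 1000 + 500 + 100 + 100 + 100 + 5 + 1 + 1 + 1 = 1808 (decimal)
Convert 0xB4C (hexadecimal) → 11×256 + 4×16 + 12 = 2892 (decimal)
Compute gcd(1808, 2892) = 4
4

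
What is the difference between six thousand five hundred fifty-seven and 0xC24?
Convert six thousand five hundred fifty-seven (English words) → 6×1000 + 5×100 + 57 = 6557 (decimal)
Convert 0xC24 (hexadecimal) → 12×256 + 2×16 + 4 = 3108 (decimal)
Difference: |6557 - 3108| = 3449
3449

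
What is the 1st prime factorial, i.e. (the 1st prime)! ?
Convert the 1st prime (prime index) → 2 (decimal)
Compute 2! = 2
2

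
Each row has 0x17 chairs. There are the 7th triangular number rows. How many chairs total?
Convert 0x17 (hexadecimal) → 1×16 + 7 = 23 (decimal)
Convert the 7th triangular number (triangular index) → 7×8/2 = 28 (decimal)
Compute 23 × 28 = 644
644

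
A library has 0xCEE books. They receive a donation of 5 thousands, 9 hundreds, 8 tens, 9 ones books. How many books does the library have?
Convert 0xCEE (hexadecimal) → 12×256 + 14×16 + 14 = 3310 (decimal)
Convert 5 thousands, 9 hundreds, 8 tens, 9 ones (place-value notation) → 5×1000 + 9×100 + 8×10 + 9 = 5989 (decimal)
Compute 3310 + 5989 = 9299
9299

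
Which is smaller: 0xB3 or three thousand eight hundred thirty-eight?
Convert 0xB3 (hexadecimal) → 11×16 + 3 = 179 (decimal)
Convert three thousand eight hundred thirty-eight (English words) → 3×1000 + 8×100 + 38 = 3838 (decimal)
Compare 179 vs 3838: smaller = 179
179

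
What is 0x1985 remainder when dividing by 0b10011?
Convert 0x1985 (hexadecimal) → 1×4096 + 9×256 + 8×16 + 5 = 6533 (decimal)
Convert 0b10011 (binary) → 16 + 2 + 1 = 19 (decimal)
Compute 6533 mod 19 = 16
16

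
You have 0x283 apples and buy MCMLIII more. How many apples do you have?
Convert 0x283 (hexadecimal) → 2×256 + 8×16 + 3 = 643 (decimal)
Convert MCMLIII (Roman numeral) → 1000 + 900 + 50 + 1 + 1 + 1 = 1953 (decimal)
Compute 643 + 1953 = 2596
2596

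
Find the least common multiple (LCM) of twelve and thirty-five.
Convert twelve (English words) → 12 (decimal)
Convert thirty-five (English words) → 35 (decimal)
Compute lcm(12, 35) = 420
420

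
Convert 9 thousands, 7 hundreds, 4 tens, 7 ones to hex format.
Convert 9 thousands, 7 hundreds, 4 tens, 7 ones (place-value notation) → 9×1000 + 7×100 + 4×10 + 7 = 9747 (decimal)
Convert 9747 (decimal) → 9747 = 2×4096 + 6×256 + 1×16 + 3 → 0x2613 (hexadecimal)
0x2613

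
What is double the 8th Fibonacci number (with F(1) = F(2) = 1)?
The 8th Fibonacci number (with F(1) = F(2) = 1): 1, 1, 2, 3, 5, 8, 13, 21 → 21
Compute 21 × 2 = 42
42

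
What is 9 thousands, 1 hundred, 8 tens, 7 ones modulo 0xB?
Convert 9 thousands, 1 hundred, 8 tens, 7 ones (place-value notation) → 9×1000 + 1×100 + 8×10 + 7 = 9187 (decimal)
Convert 0xB (hexadecimal) → 11 (decimal)
Compute 9187 mod 11 = 2
2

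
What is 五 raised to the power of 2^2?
Convert 五 (Chinese numeral) → 5 (decimal)
Convert 2^2 (power) → 4 (decimal)
Compute 5 ^ 4 = 625
625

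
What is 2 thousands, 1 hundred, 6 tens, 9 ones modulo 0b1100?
Convert 2 thousands, 1 hundred, 6 tens, 9 ones (place-value notation) → 2×1000 + 1×100 + 6×10 + 9 = 2169 (decimal)
Convert 0b1100 (binary) → 8 + 4 = 12 (decimal)
Compute 2169 mod 12 = 9
9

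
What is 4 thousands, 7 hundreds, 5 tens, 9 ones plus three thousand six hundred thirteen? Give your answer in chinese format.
Convert 4 thousands, 7 hundreds, 5 tens, 9 ones (place-value notation) → 4×1000 + 7×100 + 5×10 + 9 = 4759 (decimal)
Convert three thousand six hundred thirteen (English words) → 3×1000 + 6×100 + 13 = 3613 (decimal)
Compute 4759 + 3613 = 8372
Convert 8372 (decimal) → 8372 = 8×1000 + 3×100 + 7×10 + 2 → 八千三百七十二 (Chinese numeral)
八千三百七十二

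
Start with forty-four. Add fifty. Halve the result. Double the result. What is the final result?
Convert forty-four (English words) → 44 (decimal)
Start: 44
Convert fifty (English words) → 50 (decimal)
44 + 50 = 94
94 ÷ 2 = 47
47 × 2 = 94
94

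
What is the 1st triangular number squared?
The 1st triangular number = 1×2/2 = 1
Compute 1² = 1 × 1 = 1
1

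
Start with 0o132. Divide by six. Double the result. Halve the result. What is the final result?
Convert 0o132 (octal) → 1×64 + 3×8 + 2 = 90 (decimal)
Start: 90
Convert six (English words) → 6 (decimal)
90 ÷ 6 = 15
15 × 2 = 30
30 ÷ 2 = 15
15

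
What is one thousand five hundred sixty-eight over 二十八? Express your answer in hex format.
Convert one thousand five hundred sixty-eight (English words) → 1×1000 + 5×100 + 68 = 1568 (decimal)
Convert 二十八 (Chinese numeral) → 2×10 + 8 = 28 (decimal)
Compute 1568 ÷ 28 = 56
Convert 56 (decimal) → 56 = 3×16 + 8 → 0x38 (hexadecimal)
0x38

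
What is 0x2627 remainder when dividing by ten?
Convert 0x2627 (hexadecimal) → 2×4096 + 6×256 + 2×16 + 7 = 9767 (decimal)
Convert ten (English words) → 10 (decimal)
Compute 9767 mod 10 = 7
7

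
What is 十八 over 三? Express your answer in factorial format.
Convert 十八 (Chinese numeral) → 1×10 + 8 = 18 (decimal)
Convert 三 (Chinese numeral) → 3 (decimal)
Compute 18 ÷ 3 = 6
Convert 6 (decimal) → 3! (factorial)
3!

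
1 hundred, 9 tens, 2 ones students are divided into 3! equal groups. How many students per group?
Convert 1 hundred, 9 tens, 2 ones (place-value notation) → 1×100 + 9×10 + 2 = 192 (decimal)
Convert 3! (factorial) → 6 (decimal)
Compute 192 ÷ 6 = 32
32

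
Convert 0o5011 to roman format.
Convert 0o5011 (octal) → 5×512 + 1×8 + 1 = 2569 (decimal)
Convert 2569 (decimal) → 2569 = 1000 + 1000 + 500 + 50 + 10 + 9 → MMDLXIX (Roman numeral)
MMDLXIX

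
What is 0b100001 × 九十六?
Convert 0b100001 (binary) → 32 + 1 = 33 (decimal)
Convert 九十六 (Chinese numeral) → 9×10 + 6 = 96 (decimal)
Compute 33 × 96 = 3168
3168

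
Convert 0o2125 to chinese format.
Convert 0o2125 (octal) → 2×512 + 1×64 + 2×8 + 5 = 1109 (decimal)
Convert 1109 (decimal) → 1109 = 1×1000 + 1×100 + 9 → 一千一百零九 (Chinese numeral)
一千一百零九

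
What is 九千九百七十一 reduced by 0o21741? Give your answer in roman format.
Convert 九千九百七十一 (Chinese numeral) → 9×1000 + 9×100 + 7×10 + 1 = 9971 (decimal)
Convert 0o21741 (octal) → 2×4096 + 1×512 + 7×64 + 4×8 + 1 = 9185 (decimal)
Compute 9971 - 9185 = 786
Convert 786 (decimal) → 786 = 500 + 100 + 100 + 50 + 10 + 10 + 10 + 5 + 1 → DCCLXXXVI (Roman numeral)
DCCLXXXVI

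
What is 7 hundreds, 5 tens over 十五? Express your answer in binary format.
Convert 7 hundreds, 5 tens (place-value notation) → 7×100 + 5×10 = 750 (decimal)
Convert 十五 (Chinese numeral) → 1×10 + 5 = 15 (decimal)
Compute 750 ÷ 15 = 50
Convert 50 (decimal) → 50 = 32 + 16 + 2 → 0b110010 (binary)
0b110010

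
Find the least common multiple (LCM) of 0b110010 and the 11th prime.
Convert 0b110010 (binary) → 32 + 16 + 2 = 50 (decimal)
Convert the 11th prime (prime index) → 31 (decimal)
Compute lcm(50, 31) = 1550
1550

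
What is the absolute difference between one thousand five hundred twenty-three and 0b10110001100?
Convert one thousand five hundred twenty-three (English words) → 1×1000 + 5×100 + 23 = 1523 (decimal)
Convert 0b10110001100 (binary) → 1024 + 256 + 128 + 8 + 4 = 1420 (decimal)
Compute |1523 - 1420| = 103
103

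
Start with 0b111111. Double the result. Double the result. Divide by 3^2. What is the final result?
Convert 0b111111 (binary) → 32 + 16 + 8 + 4 + 2 + 1 = 63 (decimal)
Start: 63
63 × 2 = 126
126 × 2 = 252
Convert 3^2 (power) → 9 (decimal)
252 ÷ 9 = 28
28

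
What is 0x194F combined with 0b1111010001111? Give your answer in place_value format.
Convert 0x194F (hexadecimal) → 1×4096 + 9×256 + 4×16 + 15 = 6479 (decimal)
Convert 0b1111010001111 (binary) → 4096 + 2048 + 1024 + 512 + 128 + 8 + 4 + 2 + 1 = 7823 (decimal)
Compute 6479 + 7823 = 14302
Convert 14302 (decimal) → 14302 = 14×1000 + 3×100 + 2 → 14 thousands, 3 hundreds, 2 ones (place-value notation)
14 thousands, 3 hundreds, 2 ones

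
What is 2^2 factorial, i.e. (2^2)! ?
Convert 2^2 (power) → 4 (decimal)
Compute 4! = 24
24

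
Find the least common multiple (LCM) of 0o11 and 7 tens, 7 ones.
Convert 0o11 (octal) → 1×8 + 1 = 9 (decimal)
Convert 7 tens, 7 ones (place-value notation) → 7×10 + 7 = 77 (decimal)
Compute lcm(9, 77) = 693
693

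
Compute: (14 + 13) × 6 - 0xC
Convert 0xC (hexadecimal) → 12 (decimal)
Expression in decimal: (14 + 13) × 6 - 12
Parentheses first: 14 + 13 = 27
Multiply: 27 × 6 = 162
Subtract: 162 - 12 = 150
150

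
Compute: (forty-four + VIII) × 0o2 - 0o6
Convert forty-four (English words) → 44 (decimal)
Convert VIII (Roman numeral) → 5 + 1 + 1 + 1 = 8 (decimal)
Convert 0o2 (octal) → 2 (decimal)
Convert 0o6 (octal) → 6 (decimal)
Expression in decimal: (44 + 8) × 2 - 6
Parentheses first: 44 + 8 = 52
Multiply: 52 × 2 = 104
Subtract: 104 - 6 = 98
98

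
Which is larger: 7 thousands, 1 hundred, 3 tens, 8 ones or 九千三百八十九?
Convert 7 thousands, 1 hundred, 3 tens, 8 ones (place-value notation) → 7×1000 + 1×100 + 3×10 + 8 = 7138 (decimal)
Convert 九千三百八十九 (Chinese numeral) → 9×1000 + 3×100 + 8×10 + 9 = 9389 (decimal)
Compare 7138 vs 9389: larger = 9389
9389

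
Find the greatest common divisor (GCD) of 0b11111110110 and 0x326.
Convert 0b11111110110 (binary) → 1024 + 512 + 256 + 128 + 64 + 32 + 16 + 4 + 2 = 2038 (decimal)
Convert 0x326 (hexadecimal) → 3×256 + 2×16 + 6 = 806 (decimal)
Compute gcd(2038, 806) = 2
2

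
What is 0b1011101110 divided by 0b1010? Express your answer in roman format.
Convert 0b1011101110 (binary) → 512 + 128 + 64 + 32 + 8 + 4 + 2 = 750 (decimal)
Convert 0b1010 (binary) → 8 + 2 = 10 (decimal)
Compute 750 ÷ 10 = 75
Convert 75 (decimal) → 75 = 50 + 10 + 10 + 5 → LXXV (Roman numeral)
LXXV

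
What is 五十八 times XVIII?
Convert 五十八 (Chinese numeral) → 5×10 + 8 = 58 (decimal)
Convert XVIII (Roman numeral) → 10 + 5 + 1 + 1 + 1 = 18 (decimal)
Compute 58 × 18 = 1044
1044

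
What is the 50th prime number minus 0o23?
The 50th prime number = 229
Convert 0o23 (octal) → 2×8 + 3 = 19 (decimal)
Compute 229 - 19 = 210
210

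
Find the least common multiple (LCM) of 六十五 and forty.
Convert 六十五 (Chinese numeral) → 6×10 + 5 = 65 (decimal)
Convert forty (English words) → 40 (decimal)
Compute lcm(65, 40) = 520
520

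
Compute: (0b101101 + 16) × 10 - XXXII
Convert 0b101101 (binary) → 32 + 8 + 4 + 1 = 45 (decimal)
Convert XXXII (Roman numeral) → 10 + 10 + 10 + 1 + 1 = 32 (decimal)
Expression in decimal: (45 + 16) × 10 - 32
Parentheses first: 45 + 16 = 61
Multiply: 61 × 10 = 610
Subtract: 610 - 32 = 578
578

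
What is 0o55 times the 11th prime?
Convert 0o55 (octal) → 5×8 + 5 = 45 (decimal)
Convert the 11th prime (prime index) → 31 (decimal)
Compute 45 × 31 = 1395
1395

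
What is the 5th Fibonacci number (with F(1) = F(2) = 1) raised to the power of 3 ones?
Convert the 5th Fibonacci number (with F(1) = F(2) = 1) (Fibonacci index) → 1, 1, 2, 3, 5 → 5 (decimal)
Convert 3 ones (place-value notation) → 3 (decimal)
Compute 5 ^ 3 = 125
125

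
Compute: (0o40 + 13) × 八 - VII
Convert 0o40 (octal) → 4×8 = 32 (decimal)
Convert 八 (Chinese numeral) → 8 (decimal)
Convert VII (Roman numeral) → 5 + 1 + 1 = 7 (decimal)
Expression in decimal: (32 + 13) × 8 - 7
Parentheses first: 32 + 13 = 45
Multiply: 45 × 8 = 360
Subtract: 360 - 7 = 353
353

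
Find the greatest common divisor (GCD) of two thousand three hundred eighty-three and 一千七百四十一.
Convert two thousand three hundred eighty-three (English words) → 2×1000 + 3×100 + 83 = 2383 (decimal)
Convert 一千七百四十一 (Chinese numeral) → 1×1000 + 7×100 + 4×10 + 1 = 1741 (decimal)
Compute gcd(2383, 1741) = 1
1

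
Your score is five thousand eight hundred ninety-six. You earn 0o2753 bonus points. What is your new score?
Convert five thousand eight hundred ninety-six (English words) → 5×1000 + 8×100 + 96 = 5896 (decimal)
Convert 0o2753 (octal) → 2×512 + 7×64 + 5×8 + 3 = 1515 (decimal)
Compute 5896 + 1515 = 7411
7411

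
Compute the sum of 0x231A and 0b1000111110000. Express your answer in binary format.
Convert 0x231A (hexadecimal) → 2×4096 + 3×256 + 1×16 + 10 = 8986 (decimal)
Convert 0b1000111110000 (binary) → 4096 + 256 + 128 + 64 + 32 + 16 = 4592 (decimal)
Compute 8986 + 4592 = 13578
Convert 13578 (decimal) → 13578 = 8192 + 4096 + 1024 + 256 + 8 + 2 → 0b11010100001010 (binary)
0b11010100001010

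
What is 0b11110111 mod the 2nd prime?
Convert 0b11110111 (binary) → 128 + 64 + 32 + 16 + 4 + 2 + 1 = 247 (decimal)
Convert the 2nd prime (prime index) → 3 (decimal)
Compute 247 mod 3 = 1
1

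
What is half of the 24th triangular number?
The 24th triangular number = 24×25/2 = 300
Compute 300 ÷ 2 = 150
150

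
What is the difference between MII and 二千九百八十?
Convert MII (Roman numeral) → 1000 + 1 + 1 = 1002 (decimal)
Convert 二千九百八十 (Chinese numeral) → 2×1000 + 9×100 + 8×10 = 2980 (decimal)
Difference: |1002 - 2980| = 1978
1978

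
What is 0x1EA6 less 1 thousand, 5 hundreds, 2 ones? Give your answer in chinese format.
Convert 0x1EA6 (hexadecimal) → 1×4096 + 14×256 + 10×16 + 6 = 7846 (decimal)
Convert 1 thousand, 5 hundreds, 2 ones (place-value notation) → 1×1000 + 5×100 + 2 = 1502 (decimal)
Compute 7846 - 1502 = 6344
Convert 6344 (decimal) → 6344 = 6×1000 + 3×100 + 4×10 + 4 → 六千三百四十四 (Chinese numeral)
六千三百四十四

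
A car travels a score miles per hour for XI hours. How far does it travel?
Convert a score (colloquial) → 20 (decimal)
Convert XI (Roman numeral) → 10 + 1 = 11 (decimal)
Compute 20 × 11 = 220
220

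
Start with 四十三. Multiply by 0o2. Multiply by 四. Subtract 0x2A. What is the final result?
Convert 四十三 (Chinese numeral) → 4×10 + 3 = 43 (decimal)
Start: 43
Convert 0o2 (octal) → 2 (decimal)
43 × 2 = 86
Convert 四 (Chinese numeral) → 4 (decimal)
86 × 4 = 344
Convert 0x2A (hexadecimal) → 2×16 + 10 = 42 (decimal)
344 - 42 = 302
302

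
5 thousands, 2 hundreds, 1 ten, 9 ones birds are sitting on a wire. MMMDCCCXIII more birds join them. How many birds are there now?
Convert 5 thousands, 2 hundreds, 1 ten, 9 ones (place-value notation) → 5×1000 + 2×100 + 1×10 + 9 = 5219 (decimal)
Convert MMMDCCCXIII (Roman numeral) → 1000 + 1000 + 1000 + 500 + 100 + 100 + 100 + 10 + 1 + 1 + 1 = 3813 (decimal)
Compute 5219 + 3813 = 9032
9032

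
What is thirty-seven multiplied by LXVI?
Convert thirty-seven (English words) → 37 (decimal)
Convert LXVI (Roman numeral) → 50 + 10 + 5 + 1 = 66 (decimal)
Compute 37 × 66 = 2442
2442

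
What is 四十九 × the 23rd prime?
Convert 四十九 (Chinese numeral) → 4×10 + 9 = 49 (decimal)
Convert the 23rd prime (prime index) → 83 (decimal)
Compute 49 × 83 = 4067
4067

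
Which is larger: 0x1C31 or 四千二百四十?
Convert 0x1C31 (hexadecimal) → 1×4096 + 12×256 + 3×16 + 1 = 7217 (decimal)
Convert 四千二百四十 (Chinese numeral) → 4×1000 + 2×100 + 4×10 = 4240 (decimal)
Compare 7217 vs 4240: larger = 7217
7217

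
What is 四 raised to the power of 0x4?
Convert 四 (Chinese numeral) → 4 (decimal)
Convert 0x4 (hexadecimal) → 4 (decimal)
Compute 4 ^ 4 = 256
256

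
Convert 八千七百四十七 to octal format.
Convert 八千七百四十七 (Chinese numeral) → 8×1000 + 7×100 + 4×10 + 7 = 8747 (decimal)
Convert 8747 (decimal) → 8747 = 2×4096 + 1×512 + 5×8 + 3 → 0o21053 (octal)
0o21053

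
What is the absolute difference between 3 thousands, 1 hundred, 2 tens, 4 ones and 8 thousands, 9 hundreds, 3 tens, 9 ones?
Convert 3 thousands, 1 hundred, 2 tens, 4 ones (place-value notation) → 3×1000 + 1×100 + 2×10 + 4 = 3124 (decimal)
Convert 8 thousands, 9 hundreds, 3 tens, 9 ones (place-value notation) → 8×1000 + 9×100 + 3×10 + 9 = 8939 (decimal)
Compute |3124 - 8939| = 5815
5815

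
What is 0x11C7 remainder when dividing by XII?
Convert 0x11C7 (hexadecimal) → 1×4096 + 1×256 + 12×16 + 7 = 4551 (decimal)
Convert XII (Roman numeral) → 10 + 1 + 1 = 12 (decimal)
Compute 4551 mod 12 = 3
3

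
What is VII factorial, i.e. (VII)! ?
Convert VII (Roman numeral) → 5 + 1 + 1 = 7 (decimal)
Compute 7! = 5040
5040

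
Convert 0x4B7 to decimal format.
Convert 0x4B7 (hexadecimal) → 4×256 + 11×16 + 7 = 1207 (decimal)
1207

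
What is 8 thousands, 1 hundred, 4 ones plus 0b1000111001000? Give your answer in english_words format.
Convert 8 thousands, 1 hundred, 4 ones (place-value notation) → 8×1000 + 1×100 + 4 = 8104 (decimal)
Convert 0b1000111001000 (binary) → 4096 + 256 + 128 + 64 + 8 = 4552 (decimal)
Compute 8104 + 4552 = 12656
Convert 12656 (decimal) → 12656 = 12×1000 + 6×100 + 56 → twelve thousand six hundred fifty-six (English words)
twelve thousand six hundred fifty-six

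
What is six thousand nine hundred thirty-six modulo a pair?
Convert six thousand nine hundred thirty-six (English words) → 6×1000 + 9×100 + 36 = 6936 (decimal)
Convert a pair (colloquial) → 2 (decimal)
Compute 6936 mod 2 = 0
0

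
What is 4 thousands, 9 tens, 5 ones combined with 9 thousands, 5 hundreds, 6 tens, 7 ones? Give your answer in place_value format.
Convert 4 thousands, 9 tens, 5 ones (place-value notation) → 4×1000 + 9×10 + 5 = 4095 (decimal)
Convert 9 thousands, 5 hundreds, 6 tens, 7 ones (place-value notation) → 9×1000 + 5×100 + 6×10 + 7 = 9567 (decimal)
Compute 4095 + 9567 = 13662
Convert 13662 (decimal) → 13662 = 13×1000 + 6×100 + 6×10 + 2 → 13 thousands, 6 hundreds, 6 tens, 2 ones (place-value notation)
13 thousands, 6 hundreds, 6 tens, 2 ones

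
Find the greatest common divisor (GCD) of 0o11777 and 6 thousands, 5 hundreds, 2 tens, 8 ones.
Convert 0o11777 (octal) → 1×4096 + 1×512 + 7×64 + 7×8 + 7 = 5119 (decimal)
Convert 6 thousands, 5 hundreds, 2 tens, 8 ones (place-value notation) → 6×1000 + 5×100 + 2×10 + 8 = 6528 (decimal)
Compute gcd(5119, 6528) = 1
1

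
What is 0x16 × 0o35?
Convert 0x16 (hexadecimal) → 1×16 + 6 = 22 (decimal)
Convert 0o35 (octal) → 3×8 + 5 = 29 (decimal)
Compute 22 × 29 = 638
638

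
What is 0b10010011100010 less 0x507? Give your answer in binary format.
Convert 0b10010011100010 (binary) → 8192 + 1024 + 128 + 64 + 32 + 2 = 9442 (decimal)
Convert 0x507 (hexadecimal) → 5×256 + 7 = 1287 (decimal)
Compute 9442 - 1287 = 8155
Convert 8155 (decimal) → 8155 = 4096 + 2048 + 1024 + 512 + 256 + 128 + 64 + 16 + 8 + 2 + 1 → 0b1111111011011 (binary)
0b1111111011011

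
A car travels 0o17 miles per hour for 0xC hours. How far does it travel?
Convert 0o17 (octal) → 1×8 + 7 = 15 (decimal)
Convert 0xC (hexadecimal) → 12 (decimal)
Compute 15 × 12 = 180
180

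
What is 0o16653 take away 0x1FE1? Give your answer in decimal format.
Convert 0o16653 (octal) → 1×4096 + 6×512 + 6×64 + 5×8 + 3 = 7595 (decimal)
Convert 0x1FE1 (hexadecimal) → 1×4096 + 15×256 + 14×16 + 1 = 8161 (decimal)
Compute 7595 - 8161 = -566
-566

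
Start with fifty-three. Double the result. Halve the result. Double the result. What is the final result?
Convert fifty-three (English words) → 53 (decimal)
Start: 53
53 × 2 = 106
106 ÷ 2 = 53
53 × 2 = 106
106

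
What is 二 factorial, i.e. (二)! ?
Convert 二 (Chinese numeral) → 2 (decimal)
Compute 2! = 2
2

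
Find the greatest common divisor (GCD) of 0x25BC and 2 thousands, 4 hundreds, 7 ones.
Convert 0x25BC (hexadecimal) → 2×4096 + 5×256 + 11×16 + 12 = 9660 (decimal)
Convert 2 thousands, 4 hundreds, 7 ones (place-value notation) → 2×1000 + 4×100 + 7 = 2407 (decimal)
Compute gcd(9660, 2407) = 1
1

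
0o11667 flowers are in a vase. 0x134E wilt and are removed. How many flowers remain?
Convert 0o11667 (octal) → 1×4096 + 1×512 + 6×64 + 6×8 + 7 = 5047 (decimal)
Convert 0x134E (hexadecimal) → 1×4096 + 3×256 + 4×16 + 14 = 4942 (decimal)
Compute 5047 - 4942 = 105
105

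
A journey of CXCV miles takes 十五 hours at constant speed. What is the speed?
Convert CXCV (Roman numeral) → 100 + 90 + 5 = 195 (decimal)
Convert 十五 (Chinese numeral) → 1×10 + 5 = 15 (decimal)
Compute 195 ÷ 15 = 13
13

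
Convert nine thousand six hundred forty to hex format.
Convert nine thousand six hundred forty (English words) → 9×1000 + 6×100 + 40 = 9640 (decimal)
Convert 9640 (decimal) → 9640 = 2×4096 + 5×256 + 10×16 + 8 → 0x25A8 (hexadecimal)
0x25A8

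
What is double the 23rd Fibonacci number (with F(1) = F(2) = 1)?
The 23rd Fibonacci number (with F(1) = F(2) = 1) = 28657
Compute 28657 × 2 = 57314
57314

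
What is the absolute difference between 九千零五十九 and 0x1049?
Convert 九千零五十九 (Chinese numeral) → 9×1000 + 5×10 + 9 = 9059 (decimal)
Convert 0x1049 (hexadecimal) → 1×4096 + 4×16 + 9 = 4169 (decimal)
Compute |9059 - 4169| = 4890
4890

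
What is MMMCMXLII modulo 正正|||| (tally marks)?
Convert MMMCMXLII (Roman numeral) → 1000 + 1000 + 1000 + 900 + 40 + 1 + 1 = 3942 (decimal)
Convert 正正|||| (tally marks) → 5 + 5 + 4 = 14 (decimal)
Compute 3942 mod 14 = 8
8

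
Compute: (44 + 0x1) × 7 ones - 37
Convert 0x1 (hexadecimal) → 1 (decimal)
Convert 7 ones (place-value notation) → 7 (decimal)
Expression in decimal: (44 + 1) × 7 - 37
Parentheses first: 44 + 1 = 45
Multiply: 45 × 7 = 315
Subtract: 315 - 37 = 278
278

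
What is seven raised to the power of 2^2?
Convert seven (English words) → 7 (decimal)
Convert 2^2 (power) → 4 (decimal)
Compute 7 ^ 4 = 2401
2401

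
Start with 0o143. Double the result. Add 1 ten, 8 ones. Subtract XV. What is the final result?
Convert 0o143 (octal) → 1×64 + 4×8 + 3 = 99 (decimal)
Start: 99
99 × 2 = 198
Convert 1 ten, 8 ones (place-value notation) → 1×10 + 8 = 18 (decimal)
198 + 18 = 216
Convert XV (Roman numeral) → 10 + 5 = 15 (decimal)
216 - 15 = 201
201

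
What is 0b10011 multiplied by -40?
Convert 0b10011 (binary) → 16 + 2 + 1 = 19 (decimal)
Compute 19 × -40 = -760
-760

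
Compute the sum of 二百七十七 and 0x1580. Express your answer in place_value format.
Convert 二百七十七 (Chinese numeral) → 2×100 + 7×10 + 7 = 277 (decimal)
Convert 0x1580 (hexadecimal) → 1×4096 + 5×256 + 8×16 = 5504 (decimal)
Compute 277 + 5504 = 5781
Convert 5781 (decimal) → 5781 = 5×1000 + 7×100 + 8×10 + 1 → 5 thousands, 7 hundreds, 8 tens, 1 one (place-value notation)
5 thousands, 7 hundreds, 8 tens, 1 one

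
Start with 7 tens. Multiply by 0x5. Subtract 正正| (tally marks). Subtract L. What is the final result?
Convert 7 tens (place-value notation) → 7×10 = 70 (decimal)
Start: 70
Convert 0x5 (hexadecimal) → 5 (decimal)
70 × 5 = 350
Convert 正正| (tally marks) → 5 + 5 + 1 = 11 (decimal)
350 - 11 = 339
Convert L (Roman numeral) → 50 (decimal)
339 - 50 = 289
289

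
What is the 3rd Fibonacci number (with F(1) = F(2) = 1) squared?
The 3rd Fibonacci number (with F(1) = F(2) = 1): 1, 1, 2 → 2
Compute 2² = 2 × 2 = 4
4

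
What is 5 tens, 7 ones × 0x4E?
Convert 5 tens, 7 ones (place-value notation) → 5×10 + 7 = 57 (decimal)
Convert 0x4E (hexadecimal) → 4×16 + 14 = 78 (decimal)
Compute 57 × 78 = 4446
4446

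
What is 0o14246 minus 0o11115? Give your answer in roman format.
Convert 0o14246 (octal) → 1×4096 + 4×512 + 2×64 + 4×8 + 6 = 6310 (decimal)
Convert 0o11115 (octal) → 1×4096 + 1×512 + 1×64 + 1×8 + 5 = 4685 (decimal)
Compute 6310 - 4685 = 1625
Convert 1625 (decimal) → 1625 = 1000 + 500 + 100 + 10 + 10 + 5 → MDCXXV (Roman numeral)
MDCXXV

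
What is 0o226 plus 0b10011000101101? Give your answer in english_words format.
Convert 0o226 (octal) → 2×64 + 2×8 + 6 = 150 (decimal)
Convert 0b10011000101101 (binary) → 8192 + 1024 + 512 + 32 + 8 + 4 + 1 = 9773 (decimal)
Compute 150 + 9773 = 9923
Convert 9923 (decimal) → 9923 = 9×1000 + 9×100 + 23 → nine thousand nine hundred twenty-three (English words)
nine thousand nine hundred twenty-three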